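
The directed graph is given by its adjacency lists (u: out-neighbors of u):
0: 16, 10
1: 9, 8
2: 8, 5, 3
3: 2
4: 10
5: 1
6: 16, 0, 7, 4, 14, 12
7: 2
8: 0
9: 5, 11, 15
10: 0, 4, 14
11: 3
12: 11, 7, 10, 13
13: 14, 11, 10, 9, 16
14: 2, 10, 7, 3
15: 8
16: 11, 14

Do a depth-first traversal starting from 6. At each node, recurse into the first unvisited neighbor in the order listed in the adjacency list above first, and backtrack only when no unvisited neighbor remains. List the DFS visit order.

6 16 11 3 2 8 0 10 4 14 7 5 1 9 15 12 13

Visit 6
6 → 16
16 → 11
11 → 3
3 → 2
2 → 8
8 → 0
0 → 10
10 → 4
10 → 14
14 → 7
2 → 5
5 → 1
1 → 9
9 → 15
6 → 12
12 → 13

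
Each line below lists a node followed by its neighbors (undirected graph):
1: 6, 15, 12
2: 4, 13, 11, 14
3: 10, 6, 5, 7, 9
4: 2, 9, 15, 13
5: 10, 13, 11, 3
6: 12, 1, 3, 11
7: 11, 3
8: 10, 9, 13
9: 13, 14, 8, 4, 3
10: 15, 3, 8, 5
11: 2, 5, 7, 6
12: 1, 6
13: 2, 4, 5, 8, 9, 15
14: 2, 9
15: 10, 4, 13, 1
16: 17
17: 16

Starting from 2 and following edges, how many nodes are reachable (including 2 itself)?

15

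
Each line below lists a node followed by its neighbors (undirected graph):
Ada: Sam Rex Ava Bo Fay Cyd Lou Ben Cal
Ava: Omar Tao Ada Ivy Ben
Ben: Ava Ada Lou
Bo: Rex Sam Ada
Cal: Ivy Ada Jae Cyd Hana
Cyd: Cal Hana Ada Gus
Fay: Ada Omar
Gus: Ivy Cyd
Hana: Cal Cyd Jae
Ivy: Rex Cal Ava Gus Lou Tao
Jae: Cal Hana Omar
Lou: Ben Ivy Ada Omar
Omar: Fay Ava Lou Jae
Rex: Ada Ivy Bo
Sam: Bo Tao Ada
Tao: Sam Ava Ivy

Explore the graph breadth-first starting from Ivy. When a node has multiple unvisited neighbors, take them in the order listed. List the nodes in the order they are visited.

Visit Ivy; enqueue Rex, Cal, Ava, Gus, Lou, Tao → queue [Rex, Cal, Ava, Gus, Lou, Tao]
Visit Rex; enqueue Ada, Bo → queue [Cal, Ava, Gus, Lou, Tao, Ada, Bo]
Visit Cal; enqueue Jae, Cyd, Hana → queue [Ava, Gus, Lou, Tao, Ada, Bo, Jae, Cyd, Hana]
Visit Ava; enqueue Omar, Ben → queue [Gus, Lou, Tao, Ada, Bo, Jae, Cyd, Hana, Omar, Ben]
Visit Gus → queue [Lou, Tao, Ada, Bo, Jae, Cyd, Hana, Omar, Ben]
Visit Lou → queue [Tao, Ada, Bo, Jae, Cyd, Hana, Omar, Ben]
Visit Tao; enqueue Sam → queue [Ada, Bo, Jae, Cyd, Hana, Omar, Ben, Sam]
Visit Ada; enqueue Fay → queue [Bo, Jae, Cyd, Hana, Omar, Ben, Sam, Fay]
Visit Bo → queue [Jae, Cyd, Hana, Omar, Ben, Sam, Fay]
Visit Jae → queue [Cyd, Hana, Omar, Ben, Sam, Fay]
Visit Cyd → queue [Hana, Omar, Ben, Sam, Fay]
Visit Hana → queue [Omar, Ben, Sam, Fay]
Visit Omar → queue [Ben, Sam, Fay]
Visit Ben → queue [Sam, Fay]
Visit Sam → queue [Fay]
Visit Fay → queue []

Ivy → Rex → Cal → Ava → Gus → Lou → Tao → Ada → Bo → Jae → Cyd → Hana → Omar → Ben → Sam → Fay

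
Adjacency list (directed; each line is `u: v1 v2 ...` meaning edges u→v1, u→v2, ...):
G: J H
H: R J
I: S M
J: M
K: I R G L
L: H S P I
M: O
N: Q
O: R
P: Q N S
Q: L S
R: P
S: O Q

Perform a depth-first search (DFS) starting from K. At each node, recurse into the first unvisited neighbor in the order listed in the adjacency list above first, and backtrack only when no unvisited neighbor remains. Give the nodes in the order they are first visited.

K → I → S → O → R → P → Q → L → H → J → M → N → G

Visit K
K → I
I → S
S → O
O → R
R → P
P → Q
Q → L
L → H
H → J
J → M
P → N
K → G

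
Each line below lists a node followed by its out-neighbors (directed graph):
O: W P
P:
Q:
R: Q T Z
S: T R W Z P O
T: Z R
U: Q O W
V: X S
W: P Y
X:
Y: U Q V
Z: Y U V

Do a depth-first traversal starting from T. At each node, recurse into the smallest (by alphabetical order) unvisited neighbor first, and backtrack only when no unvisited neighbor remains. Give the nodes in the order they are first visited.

Visit T
T → R
R → Q
R → Z
Z → U
U → O
O → P
O → W
W → Y
Y → V
V → S
V → X

T R Q Z U O P W Y V S X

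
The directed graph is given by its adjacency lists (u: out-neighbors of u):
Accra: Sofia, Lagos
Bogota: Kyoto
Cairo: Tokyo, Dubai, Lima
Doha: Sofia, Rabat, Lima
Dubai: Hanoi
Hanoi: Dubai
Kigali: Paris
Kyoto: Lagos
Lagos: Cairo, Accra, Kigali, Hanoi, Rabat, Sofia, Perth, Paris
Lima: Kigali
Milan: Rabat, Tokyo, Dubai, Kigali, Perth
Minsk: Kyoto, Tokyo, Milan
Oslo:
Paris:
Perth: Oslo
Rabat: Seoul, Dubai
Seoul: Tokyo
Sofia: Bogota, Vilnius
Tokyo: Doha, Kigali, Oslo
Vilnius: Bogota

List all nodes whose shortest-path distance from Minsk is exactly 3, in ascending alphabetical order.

Level 0: Minsk
Level 1: Kyoto, Milan, Tokyo
Level 2: Doha, Dubai, Kigali, Lagos, Oslo, Perth, Rabat
Level 3: Accra, Cairo, Hanoi, Lima, Paris, Seoul, Sofia
Level 4: Bogota, Vilnius

Accra, Cairo, Hanoi, Lima, Paris, Seoul, Sofia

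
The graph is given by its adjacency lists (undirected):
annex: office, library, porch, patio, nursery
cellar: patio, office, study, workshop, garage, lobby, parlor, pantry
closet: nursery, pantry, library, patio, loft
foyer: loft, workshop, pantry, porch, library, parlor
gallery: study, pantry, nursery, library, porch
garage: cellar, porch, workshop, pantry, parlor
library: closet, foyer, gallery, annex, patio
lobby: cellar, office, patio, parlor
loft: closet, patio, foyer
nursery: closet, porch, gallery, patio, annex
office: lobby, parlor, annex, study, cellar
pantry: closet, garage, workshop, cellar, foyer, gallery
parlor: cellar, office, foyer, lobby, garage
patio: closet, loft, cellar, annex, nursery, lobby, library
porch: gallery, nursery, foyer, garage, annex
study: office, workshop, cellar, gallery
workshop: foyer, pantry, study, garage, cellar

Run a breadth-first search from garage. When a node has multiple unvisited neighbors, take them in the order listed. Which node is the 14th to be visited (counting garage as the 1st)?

Visit garage; enqueue cellar, porch, workshop, pantry, parlor → queue [cellar, porch, workshop, pantry, parlor]
Visit cellar; enqueue patio, office, study, lobby → queue [porch, workshop, pantry, parlor, patio, office, study, lobby]
Visit porch; enqueue gallery, nursery, foyer, annex → queue [workshop, pantry, parlor, patio, office, study, lobby, gallery, nursery, foyer, annex]
Visit workshop → queue [pantry, parlor, patio, office, study, lobby, gallery, nursery, foyer, annex]
Visit pantry; enqueue closet → queue [parlor, patio, office, study, lobby, gallery, nursery, foyer, annex, closet]
Visit parlor → queue [patio, office, study, lobby, gallery, nursery, foyer, annex, closet]
Visit patio; enqueue loft, library → queue [office, study, lobby, gallery, nursery, foyer, annex, closet, loft, library]
Visit office → queue [study, lobby, gallery, nursery, foyer, annex, closet, loft, library]
Visit study → queue [lobby, gallery, nursery, foyer, annex, closet, loft, library]
Visit lobby → queue [gallery, nursery, foyer, annex, closet, loft, library]
Visit gallery → queue [nursery, foyer, annex, closet, loft, library]
Visit nursery → queue [foyer, annex, closet, loft, library]
Visit foyer → queue [annex, closet, loft, library]
Visit annex → queue [closet, loft, library]
Visit closet → queue [loft, library]
Visit loft → queue [library]
Visit library → queue []

Visit order: garage, cellar, porch, workshop, pantry, parlor, patio, office, study, lobby, gallery, nursery, foyer, annex, closet, loft, library

annex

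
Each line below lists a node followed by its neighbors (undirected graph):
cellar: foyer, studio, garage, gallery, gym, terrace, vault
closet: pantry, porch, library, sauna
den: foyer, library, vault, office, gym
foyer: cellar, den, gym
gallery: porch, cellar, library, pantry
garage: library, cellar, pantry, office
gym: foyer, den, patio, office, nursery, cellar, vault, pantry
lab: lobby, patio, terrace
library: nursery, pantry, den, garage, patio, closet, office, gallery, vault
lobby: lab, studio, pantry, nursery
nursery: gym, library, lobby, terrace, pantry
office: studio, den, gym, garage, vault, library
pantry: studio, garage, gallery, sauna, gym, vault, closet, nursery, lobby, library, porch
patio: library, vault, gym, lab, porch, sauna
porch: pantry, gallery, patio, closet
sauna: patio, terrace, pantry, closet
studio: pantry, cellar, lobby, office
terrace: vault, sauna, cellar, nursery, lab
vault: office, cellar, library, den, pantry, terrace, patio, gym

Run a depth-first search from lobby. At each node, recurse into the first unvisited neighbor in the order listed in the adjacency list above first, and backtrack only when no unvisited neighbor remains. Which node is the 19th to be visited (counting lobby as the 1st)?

gallery

Visit lobby
lobby → lab
lab → patio
patio → library
library → nursery
nursery → gym
gym → foyer
foyer → cellar
cellar → studio
studio → pantry
pantry → garage
garage → office
office → den
den → vault
vault → terrace
terrace → sauna
sauna → closet
closet → porch
porch → gallery

Visit order: lobby, lab, patio, library, nursery, gym, foyer, cellar, studio, pantry, garage, office, den, vault, terrace, sauna, closet, porch, gallery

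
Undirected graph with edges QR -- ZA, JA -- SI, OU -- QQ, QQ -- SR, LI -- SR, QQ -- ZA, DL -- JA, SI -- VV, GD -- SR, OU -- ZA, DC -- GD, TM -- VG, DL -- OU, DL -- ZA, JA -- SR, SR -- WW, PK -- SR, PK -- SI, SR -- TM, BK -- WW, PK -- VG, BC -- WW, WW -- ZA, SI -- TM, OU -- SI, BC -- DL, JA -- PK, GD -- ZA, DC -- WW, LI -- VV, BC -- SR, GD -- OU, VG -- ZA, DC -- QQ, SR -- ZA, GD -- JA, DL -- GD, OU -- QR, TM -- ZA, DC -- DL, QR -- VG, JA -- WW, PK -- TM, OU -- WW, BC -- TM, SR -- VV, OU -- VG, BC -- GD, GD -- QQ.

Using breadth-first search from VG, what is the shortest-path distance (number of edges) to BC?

2

Level 0: VG
Level 1: OU, PK, QR, TM, ZA
Level 2: BC, DL, GD, JA, QQ, SI, SR, WW
Level 3: BK, DC, LI, VV
BC first appears at level 2.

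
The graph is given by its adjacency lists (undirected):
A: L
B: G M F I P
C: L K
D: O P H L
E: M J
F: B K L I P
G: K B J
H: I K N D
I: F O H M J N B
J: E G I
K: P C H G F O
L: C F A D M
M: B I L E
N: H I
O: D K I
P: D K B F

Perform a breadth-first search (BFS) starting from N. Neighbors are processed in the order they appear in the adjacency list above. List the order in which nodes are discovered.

Visit N; enqueue H, I → queue [H, I]
Visit H; enqueue K, D → queue [I, K, D]
Visit I; enqueue F, O, M, J, B → queue [K, D, F, O, M, J, B]
Visit K; enqueue P, C, G → queue [D, F, O, M, J, B, P, C, G]
Visit D; enqueue L → queue [F, O, M, J, B, P, C, G, L]
Visit F → queue [O, M, J, B, P, C, G, L]
Visit O → queue [M, J, B, P, C, G, L]
Visit M; enqueue E → queue [J, B, P, C, G, L, E]
Visit J → queue [B, P, C, G, L, E]
Visit B → queue [P, C, G, L, E]
Visit P → queue [C, G, L, E]
Visit C → queue [G, L, E]
Visit G → queue [L, E]
Visit L; enqueue A → queue [E, A]
Visit E → queue [A]
Visit A → queue []

N → H → I → K → D → F → O → M → J → B → P → C → G → L → E → A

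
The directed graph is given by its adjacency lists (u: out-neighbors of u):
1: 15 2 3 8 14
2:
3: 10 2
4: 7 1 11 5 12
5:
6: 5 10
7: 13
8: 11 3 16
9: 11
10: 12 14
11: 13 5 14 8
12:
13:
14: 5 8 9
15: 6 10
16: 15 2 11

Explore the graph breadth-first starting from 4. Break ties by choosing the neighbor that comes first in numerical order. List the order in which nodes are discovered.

4, 1, 5, 7, 11, 12, 2, 3, 8, 14, 15, 13, 10, 16, 9, 6

Visit 4; enqueue 1, 5, 7, 11, 12 → queue [1, 5, 7, 11, 12]
Visit 1; enqueue 2, 3, 8, 14, 15 → queue [5, 7, 11, 12, 2, 3, 8, 14, 15]
Visit 5 → queue [7, 11, 12, 2, 3, 8, 14, 15]
Visit 7; enqueue 13 → queue [11, 12, 2, 3, 8, 14, 15, 13]
Visit 11 → queue [12, 2, 3, 8, 14, 15, 13]
Visit 12 → queue [2, 3, 8, 14, 15, 13]
Visit 2 → queue [3, 8, 14, 15, 13]
Visit 3; enqueue 10 → queue [8, 14, 15, 13, 10]
Visit 8; enqueue 16 → queue [14, 15, 13, 10, 16]
Visit 14; enqueue 9 → queue [15, 13, 10, 16, 9]
Visit 15; enqueue 6 → queue [13, 10, 16, 9, 6]
Visit 13 → queue [10, 16, 9, 6]
Visit 10 → queue [16, 9, 6]
Visit 16 → queue [9, 6]
Visit 9 → queue [6]
Visit 6 → queue []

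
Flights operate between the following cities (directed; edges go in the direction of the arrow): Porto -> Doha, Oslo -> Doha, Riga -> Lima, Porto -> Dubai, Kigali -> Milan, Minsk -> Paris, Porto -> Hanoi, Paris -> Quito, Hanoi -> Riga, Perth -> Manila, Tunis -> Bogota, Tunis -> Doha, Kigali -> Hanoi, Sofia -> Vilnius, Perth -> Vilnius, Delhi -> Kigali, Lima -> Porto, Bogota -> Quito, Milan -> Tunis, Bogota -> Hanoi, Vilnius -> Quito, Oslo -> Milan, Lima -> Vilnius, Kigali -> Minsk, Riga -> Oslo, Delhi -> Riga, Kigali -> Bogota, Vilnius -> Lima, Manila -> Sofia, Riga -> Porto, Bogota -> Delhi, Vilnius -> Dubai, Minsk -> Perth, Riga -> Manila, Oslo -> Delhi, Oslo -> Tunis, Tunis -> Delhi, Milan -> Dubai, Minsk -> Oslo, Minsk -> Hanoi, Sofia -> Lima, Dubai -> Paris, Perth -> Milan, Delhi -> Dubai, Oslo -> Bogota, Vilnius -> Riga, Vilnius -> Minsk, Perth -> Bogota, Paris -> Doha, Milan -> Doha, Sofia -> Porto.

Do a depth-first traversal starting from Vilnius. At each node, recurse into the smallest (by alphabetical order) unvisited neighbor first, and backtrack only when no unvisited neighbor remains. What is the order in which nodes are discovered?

Vilnius -> Dubai -> Paris -> Doha -> Quito -> Lima -> Porto -> Hanoi -> Riga -> Manila -> Sofia -> Oslo -> Bogota -> Delhi -> Kigali -> Milan -> Tunis -> Minsk -> Perth

Visit Vilnius
Vilnius → Dubai
Dubai → Paris
Paris → Doha
Paris → Quito
Vilnius → Lima
Lima → Porto
Porto → Hanoi
Hanoi → Riga
Riga → Manila
Manila → Sofia
Riga → Oslo
Oslo → Bogota
Bogota → Delhi
Delhi → Kigali
Kigali → Milan
Milan → Tunis
Kigali → Minsk
Minsk → Perth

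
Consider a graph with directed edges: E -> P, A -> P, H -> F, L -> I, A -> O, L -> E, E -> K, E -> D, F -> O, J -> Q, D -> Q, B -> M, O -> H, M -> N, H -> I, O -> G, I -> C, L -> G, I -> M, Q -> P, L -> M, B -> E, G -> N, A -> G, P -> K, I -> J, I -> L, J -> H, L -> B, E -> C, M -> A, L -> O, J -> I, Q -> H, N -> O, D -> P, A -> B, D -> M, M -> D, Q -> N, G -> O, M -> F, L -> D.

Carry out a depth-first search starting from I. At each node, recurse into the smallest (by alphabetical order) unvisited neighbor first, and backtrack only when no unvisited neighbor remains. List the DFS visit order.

Visit I
I → C
I → J
J → H
H → F
F → O
O → G
G → N
J → Q
Q → P
P → K
I → L
L → B
B → E
E → D
D → M
M → A

I -> C -> J -> H -> F -> O -> G -> N -> Q -> P -> K -> L -> B -> E -> D -> M -> A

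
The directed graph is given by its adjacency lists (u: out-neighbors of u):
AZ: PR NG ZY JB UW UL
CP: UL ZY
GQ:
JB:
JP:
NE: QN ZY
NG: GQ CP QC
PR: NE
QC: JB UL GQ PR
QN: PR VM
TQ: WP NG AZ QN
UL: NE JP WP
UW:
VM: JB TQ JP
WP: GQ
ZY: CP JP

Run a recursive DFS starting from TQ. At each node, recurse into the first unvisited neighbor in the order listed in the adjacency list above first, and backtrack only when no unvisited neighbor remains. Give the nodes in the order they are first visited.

TQ WP GQ NG CP UL NE QN PR VM JB JP ZY QC AZ UW

Visit TQ
TQ → WP
WP → GQ
TQ → NG
NG → CP
CP → UL
UL → NE
NE → QN
QN → PR
QN → VM
VM → JB
VM → JP
NE → ZY
NG → QC
TQ → AZ
AZ → UW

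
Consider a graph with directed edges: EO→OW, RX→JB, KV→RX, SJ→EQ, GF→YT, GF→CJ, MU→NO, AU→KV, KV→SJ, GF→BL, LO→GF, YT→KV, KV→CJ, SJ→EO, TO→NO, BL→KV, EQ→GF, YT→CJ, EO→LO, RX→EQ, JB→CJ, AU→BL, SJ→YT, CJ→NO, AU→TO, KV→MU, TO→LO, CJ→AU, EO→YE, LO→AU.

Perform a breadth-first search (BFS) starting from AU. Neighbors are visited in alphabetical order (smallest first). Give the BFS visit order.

Visit AU; enqueue BL, KV, TO → queue [BL, KV, TO]
Visit BL → queue [KV, TO]
Visit KV; enqueue CJ, MU, RX, SJ → queue [TO, CJ, MU, RX, SJ]
Visit TO; enqueue LO, NO → queue [CJ, MU, RX, SJ, LO, NO]
Visit CJ → queue [MU, RX, SJ, LO, NO]
Visit MU → queue [RX, SJ, LO, NO]
Visit RX; enqueue EQ, JB → queue [SJ, LO, NO, EQ, JB]
Visit SJ; enqueue EO, YT → queue [LO, NO, EQ, JB, EO, YT]
Visit LO; enqueue GF → queue [NO, EQ, JB, EO, YT, GF]
Visit NO → queue [EQ, JB, EO, YT, GF]
Visit EQ → queue [JB, EO, YT, GF]
Visit JB → queue [EO, YT, GF]
Visit EO; enqueue OW, YE → queue [YT, GF, OW, YE]
Visit YT → queue [GF, OW, YE]
Visit GF → queue [OW, YE]
Visit OW → queue [YE]
Visit YE → queue []

AU, BL, KV, TO, CJ, MU, RX, SJ, LO, NO, EQ, JB, EO, YT, GF, OW, YE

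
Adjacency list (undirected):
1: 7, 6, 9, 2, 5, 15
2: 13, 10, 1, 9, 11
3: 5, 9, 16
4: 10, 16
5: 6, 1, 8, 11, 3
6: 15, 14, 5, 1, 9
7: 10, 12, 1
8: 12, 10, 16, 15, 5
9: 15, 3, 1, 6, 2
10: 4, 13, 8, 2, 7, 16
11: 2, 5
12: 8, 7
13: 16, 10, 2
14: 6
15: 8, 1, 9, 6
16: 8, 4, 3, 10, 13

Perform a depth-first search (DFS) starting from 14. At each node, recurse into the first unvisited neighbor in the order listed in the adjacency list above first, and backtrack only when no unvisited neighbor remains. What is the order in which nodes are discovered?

Visit 14
14 → 6
6 → 15
15 → 8
8 → 12
12 → 7
7 → 10
10 → 4
4 → 16
16 → 3
3 → 5
5 → 1
1 → 9
9 → 2
2 → 13
2 → 11

14, 6, 15, 8, 12, 7, 10, 4, 16, 3, 5, 1, 9, 2, 13, 11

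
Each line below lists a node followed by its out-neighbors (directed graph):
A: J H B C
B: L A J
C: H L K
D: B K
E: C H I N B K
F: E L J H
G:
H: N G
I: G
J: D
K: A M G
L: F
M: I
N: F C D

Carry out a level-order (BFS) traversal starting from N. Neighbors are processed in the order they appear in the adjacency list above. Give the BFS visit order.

N -> F -> C -> D -> E -> L -> J -> H -> K -> B -> I -> G -> A -> M

Visit N; enqueue F, C, D → queue [F, C, D]
Visit F; enqueue E, L, J, H → queue [C, D, E, L, J, H]
Visit C; enqueue K → queue [D, E, L, J, H, K]
Visit D; enqueue B → queue [E, L, J, H, K, B]
Visit E; enqueue I → queue [L, J, H, K, B, I]
Visit L → queue [J, H, K, B, I]
Visit J → queue [H, K, B, I]
Visit H; enqueue G → queue [K, B, I, G]
Visit K; enqueue A, M → queue [B, I, G, A, M]
Visit B → queue [I, G, A, M]
Visit I → queue [G, A, M]
Visit G → queue [A, M]
Visit A → queue [M]
Visit M → queue []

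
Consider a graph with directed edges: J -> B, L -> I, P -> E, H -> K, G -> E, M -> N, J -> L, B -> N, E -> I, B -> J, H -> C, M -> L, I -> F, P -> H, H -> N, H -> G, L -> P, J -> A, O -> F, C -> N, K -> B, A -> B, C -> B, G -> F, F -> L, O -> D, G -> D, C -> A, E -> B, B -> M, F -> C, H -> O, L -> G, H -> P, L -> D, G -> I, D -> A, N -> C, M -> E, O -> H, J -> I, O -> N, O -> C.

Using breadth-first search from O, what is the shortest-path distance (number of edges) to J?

Level 0: O
Level 1: C, D, F, H, N
Level 2: A, B, G, K, L, P
Level 3: E, I, J, M
J first appears at level 3.

3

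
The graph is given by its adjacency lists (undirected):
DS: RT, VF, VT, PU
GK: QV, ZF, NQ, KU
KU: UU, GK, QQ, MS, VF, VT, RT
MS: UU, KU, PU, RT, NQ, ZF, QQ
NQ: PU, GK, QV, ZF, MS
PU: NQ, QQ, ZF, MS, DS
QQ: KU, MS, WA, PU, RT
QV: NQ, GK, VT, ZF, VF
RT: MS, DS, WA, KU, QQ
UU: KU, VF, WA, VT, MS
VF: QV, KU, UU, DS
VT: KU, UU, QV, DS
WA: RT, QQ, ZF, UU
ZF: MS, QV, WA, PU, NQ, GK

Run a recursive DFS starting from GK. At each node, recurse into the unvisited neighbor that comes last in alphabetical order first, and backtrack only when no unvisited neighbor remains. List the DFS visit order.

GK, ZF, WA, UU, VT, QV, VF, KU, RT, QQ, PU, NQ, MS, DS

Visit GK
GK → ZF
ZF → WA
WA → UU
UU → VT
VT → QV
QV → VF
VF → KU
KU → RT
RT → QQ
QQ → PU
PU → NQ
NQ → MS
PU → DS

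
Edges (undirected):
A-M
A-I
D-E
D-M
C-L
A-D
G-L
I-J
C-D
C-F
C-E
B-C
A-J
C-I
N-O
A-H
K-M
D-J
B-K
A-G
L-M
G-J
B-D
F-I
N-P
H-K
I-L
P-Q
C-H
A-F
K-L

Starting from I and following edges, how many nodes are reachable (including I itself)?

13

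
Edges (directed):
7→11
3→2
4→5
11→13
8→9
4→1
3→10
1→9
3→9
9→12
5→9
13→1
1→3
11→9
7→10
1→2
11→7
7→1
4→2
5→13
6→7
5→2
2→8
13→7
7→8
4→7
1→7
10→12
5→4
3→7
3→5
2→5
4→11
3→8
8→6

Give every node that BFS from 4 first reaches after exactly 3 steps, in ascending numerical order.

Level 0: 4
Level 1: 1, 2, 5, 7, 11
Level 2: 3, 8, 9, 10, 13
Level 3: 6, 12

6, 12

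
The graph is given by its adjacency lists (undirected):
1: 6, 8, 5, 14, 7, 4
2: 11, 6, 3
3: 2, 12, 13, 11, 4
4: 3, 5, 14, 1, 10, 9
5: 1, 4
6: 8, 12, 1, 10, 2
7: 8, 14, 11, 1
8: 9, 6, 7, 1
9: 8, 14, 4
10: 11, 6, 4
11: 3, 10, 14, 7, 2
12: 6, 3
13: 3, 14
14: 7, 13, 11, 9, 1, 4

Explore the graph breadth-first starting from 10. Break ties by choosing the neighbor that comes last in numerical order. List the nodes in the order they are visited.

10 -> 11 -> 6 -> 4 -> 14 -> 7 -> 3 -> 2 -> 12 -> 8 -> 1 -> 9 -> 5 -> 13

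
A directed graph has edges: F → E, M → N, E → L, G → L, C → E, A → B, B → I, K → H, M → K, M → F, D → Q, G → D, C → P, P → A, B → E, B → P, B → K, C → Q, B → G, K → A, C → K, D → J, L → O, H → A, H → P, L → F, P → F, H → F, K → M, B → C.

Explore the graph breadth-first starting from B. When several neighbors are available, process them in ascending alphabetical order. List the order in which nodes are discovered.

B C E G I K P Q L D A H M F O J N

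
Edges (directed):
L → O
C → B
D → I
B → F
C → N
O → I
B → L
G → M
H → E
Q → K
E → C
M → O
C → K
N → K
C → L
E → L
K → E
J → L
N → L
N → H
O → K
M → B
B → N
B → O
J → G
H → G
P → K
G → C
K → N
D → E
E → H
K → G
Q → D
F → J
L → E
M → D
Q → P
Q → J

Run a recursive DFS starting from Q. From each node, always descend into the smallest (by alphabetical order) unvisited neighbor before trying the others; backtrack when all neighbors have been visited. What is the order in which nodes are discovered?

Visit Q
Q → D
D → E
E → C
C → B
B → F
F → J
J → G
G → M
M → O
O → I
O → K
K → N
N → H
N → L
Q → P

Q → D → E → C → B → F → J → G → M → O → I → K → N → H → L → P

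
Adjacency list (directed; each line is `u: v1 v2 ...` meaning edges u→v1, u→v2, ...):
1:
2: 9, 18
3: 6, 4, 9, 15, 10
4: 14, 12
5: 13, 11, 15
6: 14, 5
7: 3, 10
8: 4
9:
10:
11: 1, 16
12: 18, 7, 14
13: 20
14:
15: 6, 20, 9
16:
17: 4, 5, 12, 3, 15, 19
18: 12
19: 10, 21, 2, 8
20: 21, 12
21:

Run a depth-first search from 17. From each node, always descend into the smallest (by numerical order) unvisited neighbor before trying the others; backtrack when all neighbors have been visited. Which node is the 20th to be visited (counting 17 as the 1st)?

Visit 17
17 → 3
3 → 4
4 → 12
12 → 7
7 → 10
12 → 14
12 → 18
3 → 6
6 → 5
5 → 11
11 → 1
11 → 16
5 → 13
13 → 20
20 → 21
5 → 15
15 → 9
17 → 19
19 → 2
19 → 8

Visit order: 17, 3, 4, 12, 7, 10, 14, 18, 6, 5, 11, 1, 16, 13, 20, 21, 15, 9, 19, 2, 8

2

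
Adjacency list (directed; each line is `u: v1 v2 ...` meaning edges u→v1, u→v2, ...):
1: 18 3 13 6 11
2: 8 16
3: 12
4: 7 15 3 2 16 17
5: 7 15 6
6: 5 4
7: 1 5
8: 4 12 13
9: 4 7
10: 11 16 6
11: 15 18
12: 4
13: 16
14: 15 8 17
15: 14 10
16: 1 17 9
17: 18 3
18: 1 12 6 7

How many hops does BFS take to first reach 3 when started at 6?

Level 0: 6
Level 1: 4, 5
Level 2: 2, 3, 7, 15, 16, 17
Level 3: 1, 8, 9, 10, 12, 14, 18
Level 4: 11, 13
3 first appears at level 2.

2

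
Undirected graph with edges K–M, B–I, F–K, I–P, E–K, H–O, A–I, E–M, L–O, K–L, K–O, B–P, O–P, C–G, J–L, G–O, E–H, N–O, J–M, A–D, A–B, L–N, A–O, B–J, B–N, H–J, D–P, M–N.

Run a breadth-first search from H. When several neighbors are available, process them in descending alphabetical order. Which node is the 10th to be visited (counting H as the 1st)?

A

Visit H; enqueue O, J, E → queue [O, J, E]
Visit O; enqueue P, N, L, K, G, A → queue [J, E, P, N, L, K, G, A]
Visit J; enqueue M, B → queue [E, P, N, L, K, G, A, M, B]
Visit E → queue [P, N, L, K, G, A, M, B]
Visit P; enqueue I, D → queue [N, L, K, G, A, M, B, I, D]
Visit N → queue [L, K, G, A, M, B, I, D]
Visit L → queue [K, G, A, M, B, I, D]
Visit K; enqueue F → queue [G, A, M, B, I, D, F]
Visit G; enqueue C → queue [A, M, B, I, D, F, C]
Visit A → queue [M, B, I, D, F, C]
Visit M → queue [B, I, D, F, C]
Visit B → queue [I, D, F, C]
Visit I → queue [D, F, C]
Visit D → queue [F, C]
Visit F → queue [C]
Visit C → queue []

Visit order: H, O, J, E, P, N, L, K, G, A, M, B, I, D, F, C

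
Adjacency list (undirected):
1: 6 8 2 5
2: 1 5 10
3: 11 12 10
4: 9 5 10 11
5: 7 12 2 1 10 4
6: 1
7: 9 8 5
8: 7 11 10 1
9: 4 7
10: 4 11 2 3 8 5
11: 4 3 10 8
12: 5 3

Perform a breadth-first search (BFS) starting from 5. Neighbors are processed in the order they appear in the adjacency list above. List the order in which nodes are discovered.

5 → 7 → 12 → 2 → 1 → 10 → 4 → 9 → 8 → 3 → 6 → 11

Visit 5; enqueue 7, 12, 2, 1, 10, 4 → queue [7, 12, 2, 1, 10, 4]
Visit 7; enqueue 9, 8 → queue [12, 2, 1, 10, 4, 9, 8]
Visit 12; enqueue 3 → queue [2, 1, 10, 4, 9, 8, 3]
Visit 2 → queue [1, 10, 4, 9, 8, 3]
Visit 1; enqueue 6 → queue [10, 4, 9, 8, 3, 6]
Visit 10; enqueue 11 → queue [4, 9, 8, 3, 6, 11]
Visit 4 → queue [9, 8, 3, 6, 11]
Visit 9 → queue [8, 3, 6, 11]
Visit 8 → queue [3, 6, 11]
Visit 3 → queue [6, 11]
Visit 6 → queue [11]
Visit 11 → queue []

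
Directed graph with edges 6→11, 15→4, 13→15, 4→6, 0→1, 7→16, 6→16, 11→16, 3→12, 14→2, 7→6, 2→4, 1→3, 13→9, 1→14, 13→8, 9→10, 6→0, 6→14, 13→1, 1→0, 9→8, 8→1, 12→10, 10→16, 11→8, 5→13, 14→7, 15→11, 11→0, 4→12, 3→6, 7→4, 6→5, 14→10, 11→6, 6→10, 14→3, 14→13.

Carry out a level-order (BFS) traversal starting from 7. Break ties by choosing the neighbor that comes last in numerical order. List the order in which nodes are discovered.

Visit 7; enqueue 16, 6, 4 → queue [16, 6, 4]
Visit 16 → queue [6, 4]
Visit 6; enqueue 14, 11, 10, 5, 0 → queue [4, 14, 11, 10, 5, 0]
Visit 4; enqueue 12 → queue [14, 11, 10, 5, 0, 12]
Visit 14; enqueue 13, 3, 2 → queue [11, 10, 5, 0, 12, 13, 3, 2]
Visit 11; enqueue 8 → queue [10, 5, 0, 12, 13, 3, 2, 8]
Visit 10 → queue [5, 0, 12, 13, 3, 2, 8]
Visit 5 → queue [0, 12, 13, 3, 2, 8]
Visit 0; enqueue 1 → queue [12, 13, 3, 2, 8, 1]
Visit 12 → queue [13, 3, 2, 8, 1]
Visit 13; enqueue 15, 9 → queue [3, 2, 8, 1, 15, 9]
Visit 3 → queue [2, 8, 1, 15, 9]
Visit 2 → queue [8, 1, 15, 9]
Visit 8 → queue [1, 15, 9]
Visit 1 → queue [15, 9]
Visit 15 → queue [9]
Visit 9 → queue []

7 16 6 4 14 11 10 5 0 12 13 3 2 8 1 15 9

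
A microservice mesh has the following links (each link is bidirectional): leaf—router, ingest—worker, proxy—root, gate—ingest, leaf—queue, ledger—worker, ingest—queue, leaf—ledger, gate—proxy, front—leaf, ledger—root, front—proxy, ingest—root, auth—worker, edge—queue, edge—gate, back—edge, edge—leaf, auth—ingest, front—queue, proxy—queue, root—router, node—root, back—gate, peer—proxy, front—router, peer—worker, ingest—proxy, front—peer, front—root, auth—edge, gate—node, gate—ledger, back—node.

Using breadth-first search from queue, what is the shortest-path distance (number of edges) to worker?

Level 0: queue
Level 1: edge, front, ingest, leaf, proxy
Level 2: auth, back, gate, ledger, peer, root, router, worker
Level 3: node
worker first appears at level 2.

2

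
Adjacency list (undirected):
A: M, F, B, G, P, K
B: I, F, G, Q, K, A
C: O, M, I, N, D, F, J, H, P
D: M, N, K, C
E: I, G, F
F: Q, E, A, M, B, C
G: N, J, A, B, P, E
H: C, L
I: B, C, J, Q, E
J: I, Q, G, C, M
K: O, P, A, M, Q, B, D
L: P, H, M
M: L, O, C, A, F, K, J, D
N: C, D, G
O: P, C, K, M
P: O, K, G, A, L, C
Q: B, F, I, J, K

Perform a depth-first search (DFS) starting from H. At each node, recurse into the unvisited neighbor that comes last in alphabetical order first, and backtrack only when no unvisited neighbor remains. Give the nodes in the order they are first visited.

Visit H
H → L
L → P
P → O
O → M
M → K
K → Q
Q → J
J → I
I → E
E → G
G → N
N → D
D → C
C → F
F → B
B → A

H L P O M K Q J I E G N D C F B A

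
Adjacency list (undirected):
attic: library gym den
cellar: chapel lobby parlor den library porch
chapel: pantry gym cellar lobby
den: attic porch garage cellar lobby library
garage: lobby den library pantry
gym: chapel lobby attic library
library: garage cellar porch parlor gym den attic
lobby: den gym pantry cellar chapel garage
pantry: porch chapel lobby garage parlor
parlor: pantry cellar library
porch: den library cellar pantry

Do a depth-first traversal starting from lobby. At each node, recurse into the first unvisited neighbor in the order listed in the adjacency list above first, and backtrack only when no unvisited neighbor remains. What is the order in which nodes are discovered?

Visit lobby
lobby → den
den → attic
attic → library
library → garage
garage → pantry
pantry → porch
porch → cellar
cellar → chapel
chapel → gym
cellar → parlor

lobby, den, attic, library, garage, pantry, porch, cellar, chapel, gym, parlor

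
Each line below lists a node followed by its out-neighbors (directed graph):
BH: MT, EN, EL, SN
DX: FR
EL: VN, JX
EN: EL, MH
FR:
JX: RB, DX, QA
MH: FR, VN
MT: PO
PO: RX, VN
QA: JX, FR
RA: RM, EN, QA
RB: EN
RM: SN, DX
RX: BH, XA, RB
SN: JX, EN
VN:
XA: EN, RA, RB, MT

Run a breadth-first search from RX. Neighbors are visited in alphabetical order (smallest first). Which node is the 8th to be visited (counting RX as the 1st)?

SN

Visit RX; enqueue BH, RB, XA → queue [BH, RB, XA]
Visit BH; enqueue EL, EN, MT, SN → queue [RB, XA, EL, EN, MT, SN]
Visit RB → queue [XA, EL, EN, MT, SN]
Visit XA; enqueue RA → queue [EL, EN, MT, SN, RA]
Visit EL; enqueue JX, VN → queue [EN, MT, SN, RA, JX, VN]
Visit EN; enqueue MH → queue [MT, SN, RA, JX, VN, MH]
Visit MT; enqueue PO → queue [SN, RA, JX, VN, MH, PO]
Visit SN → queue [RA, JX, VN, MH, PO]
Visit RA; enqueue QA, RM → queue [JX, VN, MH, PO, QA, RM]
Visit JX; enqueue DX → queue [VN, MH, PO, QA, RM, DX]
Visit VN → queue [MH, PO, QA, RM, DX]
Visit MH; enqueue FR → queue [PO, QA, RM, DX, FR]
Visit PO → queue [QA, RM, DX, FR]
Visit QA → queue [RM, DX, FR]
Visit RM → queue [DX, FR]
Visit DX → queue [FR]
Visit FR → queue []

Visit order: RX, BH, RB, XA, EL, EN, MT, SN, RA, JX, VN, MH, PO, QA, RM, DX, FR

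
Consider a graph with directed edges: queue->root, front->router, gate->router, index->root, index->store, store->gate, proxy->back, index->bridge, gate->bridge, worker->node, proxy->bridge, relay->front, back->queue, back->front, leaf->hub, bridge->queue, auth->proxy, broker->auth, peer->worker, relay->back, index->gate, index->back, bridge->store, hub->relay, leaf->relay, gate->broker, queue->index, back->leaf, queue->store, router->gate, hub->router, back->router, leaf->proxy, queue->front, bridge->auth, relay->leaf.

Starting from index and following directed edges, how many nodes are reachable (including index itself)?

BFS from index visits: index, back, bridge, gate, root, store, front, leaf, queue, router, auth, broker, hub, proxy, relay
Reachable nodes: 15 of 18 total.

15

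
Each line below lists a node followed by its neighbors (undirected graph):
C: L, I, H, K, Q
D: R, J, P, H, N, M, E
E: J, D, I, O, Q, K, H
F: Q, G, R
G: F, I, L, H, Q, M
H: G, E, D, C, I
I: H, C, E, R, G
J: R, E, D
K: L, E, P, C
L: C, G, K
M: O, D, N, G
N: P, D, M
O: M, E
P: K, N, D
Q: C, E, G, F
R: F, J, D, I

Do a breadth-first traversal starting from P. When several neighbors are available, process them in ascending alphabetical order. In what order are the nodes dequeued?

P → D → K → N → E → H → J → M → R → C → L → I → O → Q → G → F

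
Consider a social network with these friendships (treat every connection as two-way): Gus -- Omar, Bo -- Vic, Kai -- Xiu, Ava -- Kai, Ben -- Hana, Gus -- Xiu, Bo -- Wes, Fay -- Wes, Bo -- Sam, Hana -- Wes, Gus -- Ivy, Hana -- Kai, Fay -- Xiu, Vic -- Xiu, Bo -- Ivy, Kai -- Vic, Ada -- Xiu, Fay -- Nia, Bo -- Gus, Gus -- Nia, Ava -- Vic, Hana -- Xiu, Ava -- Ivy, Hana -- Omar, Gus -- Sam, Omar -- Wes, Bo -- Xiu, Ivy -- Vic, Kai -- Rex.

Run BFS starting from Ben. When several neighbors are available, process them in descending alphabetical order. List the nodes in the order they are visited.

Ben → Hana → Xiu → Wes → Omar → Kai → Vic → Gus → Fay → Bo → Ada → Rex → Ava → Ivy → Sam → Nia

Visit Ben; enqueue Hana → queue [Hana]
Visit Hana; enqueue Xiu, Wes, Omar, Kai → queue [Xiu, Wes, Omar, Kai]
Visit Xiu; enqueue Vic, Gus, Fay, Bo, Ada → queue [Wes, Omar, Kai, Vic, Gus, Fay, Bo, Ada]
Visit Wes → queue [Omar, Kai, Vic, Gus, Fay, Bo, Ada]
Visit Omar → queue [Kai, Vic, Gus, Fay, Bo, Ada]
Visit Kai; enqueue Rex, Ava → queue [Vic, Gus, Fay, Bo, Ada, Rex, Ava]
Visit Vic; enqueue Ivy → queue [Gus, Fay, Bo, Ada, Rex, Ava, Ivy]
Visit Gus; enqueue Sam, Nia → queue [Fay, Bo, Ada, Rex, Ava, Ivy, Sam, Nia]
Visit Fay → queue [Bo, Ada, Rex, Ava, Ivy, Sam, Nia]
Visit Bo → queue [Ada, Rex, Ava, Ivy, Sam, Nia]
Visit Ada → queue [Rex, Ava, Ivy, Sam, Nia]
Visit Rex → queue [Ava, Ivy, Sam, Nia]
Visit Ava → queue [Ivy, Sam, Nia]
Visit Ivy → queue [Sam, Nia]
Visit Sam → queue [Nia]
Visit Nia → queue []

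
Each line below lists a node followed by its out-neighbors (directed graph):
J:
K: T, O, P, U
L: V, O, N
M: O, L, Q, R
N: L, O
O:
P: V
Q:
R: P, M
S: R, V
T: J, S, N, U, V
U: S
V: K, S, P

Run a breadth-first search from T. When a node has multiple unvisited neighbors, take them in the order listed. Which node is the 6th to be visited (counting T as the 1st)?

V

Visit T; enqueue J, S, N, U, V → queue [J, S, N, U, V]
Visit J → queue [S, N, U, V]
Visit S; enqueue R → queue [N, U, V, R]
Visit N; enqueue L, O → queue [U, V, R, L, O]
Visit U → queue [V, R, L, O]
Visit V; enqueue K, P → queue [R, L, O, K, P]
Visit R; enqueue M → queue [L, O, K, P, M]
Visit L → queue [O, K, P, M]
Visit O → queue [K, P, M]
Visit K → queue [P, M]
Visit P → queue [M]
Visit M; enqueue Q → queue [Q]
Visit Q → queue []

Visit order: T, J, S, N, U, V, R, L, O, K, P, M, Q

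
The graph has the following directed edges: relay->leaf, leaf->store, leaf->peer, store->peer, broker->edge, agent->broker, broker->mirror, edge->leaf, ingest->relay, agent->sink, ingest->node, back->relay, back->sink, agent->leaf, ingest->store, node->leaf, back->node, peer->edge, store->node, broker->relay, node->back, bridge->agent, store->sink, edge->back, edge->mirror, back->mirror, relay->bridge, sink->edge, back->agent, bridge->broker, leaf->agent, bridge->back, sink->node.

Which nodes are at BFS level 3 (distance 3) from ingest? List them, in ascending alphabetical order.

agent, broker, edge, mirror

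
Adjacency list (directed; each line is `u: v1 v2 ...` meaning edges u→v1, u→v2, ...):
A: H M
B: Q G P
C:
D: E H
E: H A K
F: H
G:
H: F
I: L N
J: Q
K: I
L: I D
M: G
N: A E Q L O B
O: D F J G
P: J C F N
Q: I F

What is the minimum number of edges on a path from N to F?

Level 0: N
Level 1: A, B, E, L, O, Q
Level 2: D, F, G, H, I, J, K, M, P
Level 3: C
F first appears at level 2.

2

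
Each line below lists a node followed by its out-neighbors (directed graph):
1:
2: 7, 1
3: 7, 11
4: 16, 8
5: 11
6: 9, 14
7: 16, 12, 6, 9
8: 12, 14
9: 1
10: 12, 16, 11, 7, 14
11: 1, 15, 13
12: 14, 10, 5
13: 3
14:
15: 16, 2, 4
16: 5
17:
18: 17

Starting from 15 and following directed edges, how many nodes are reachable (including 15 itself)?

16

BFS from 15 visits: 15, 16, 4, 2, 5, 8, 7, 1, 11, 14, 12, 9, 6, 13, 10, 3
Reachable nodes: 16 of 18 total.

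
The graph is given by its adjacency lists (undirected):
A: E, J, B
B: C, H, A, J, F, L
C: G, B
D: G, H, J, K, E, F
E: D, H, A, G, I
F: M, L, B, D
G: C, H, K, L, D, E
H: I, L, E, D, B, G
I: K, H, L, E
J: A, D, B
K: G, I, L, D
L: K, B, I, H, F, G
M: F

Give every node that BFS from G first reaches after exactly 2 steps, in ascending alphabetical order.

A, B, F, I, J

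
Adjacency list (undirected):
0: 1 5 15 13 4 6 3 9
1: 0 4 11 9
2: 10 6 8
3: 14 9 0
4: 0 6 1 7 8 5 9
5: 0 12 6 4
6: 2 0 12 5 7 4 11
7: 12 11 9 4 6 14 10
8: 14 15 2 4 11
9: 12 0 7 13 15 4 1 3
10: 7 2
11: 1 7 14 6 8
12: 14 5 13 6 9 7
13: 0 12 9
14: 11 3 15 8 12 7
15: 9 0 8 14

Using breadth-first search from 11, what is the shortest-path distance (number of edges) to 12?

2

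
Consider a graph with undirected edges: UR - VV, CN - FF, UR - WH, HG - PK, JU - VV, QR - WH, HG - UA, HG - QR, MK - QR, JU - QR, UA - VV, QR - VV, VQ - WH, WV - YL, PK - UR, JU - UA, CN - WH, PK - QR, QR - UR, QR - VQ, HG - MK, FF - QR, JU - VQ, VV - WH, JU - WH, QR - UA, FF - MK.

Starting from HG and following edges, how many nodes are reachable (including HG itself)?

BFS from HG visits: HG, MK, PK, QR, UA, FF, UR, JU, VQ, VV, WH, CN
Reachable nodes: 12 of 14 total.

12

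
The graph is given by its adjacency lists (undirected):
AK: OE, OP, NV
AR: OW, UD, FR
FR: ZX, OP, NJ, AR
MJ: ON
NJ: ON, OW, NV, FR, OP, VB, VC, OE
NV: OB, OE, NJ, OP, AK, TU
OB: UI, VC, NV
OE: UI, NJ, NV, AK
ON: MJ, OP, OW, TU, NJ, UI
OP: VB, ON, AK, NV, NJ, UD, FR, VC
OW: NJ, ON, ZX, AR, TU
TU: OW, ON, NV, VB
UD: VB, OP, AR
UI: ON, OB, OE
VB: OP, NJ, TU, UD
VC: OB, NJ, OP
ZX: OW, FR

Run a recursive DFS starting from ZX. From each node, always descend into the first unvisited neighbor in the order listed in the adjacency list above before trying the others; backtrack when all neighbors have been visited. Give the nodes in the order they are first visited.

Visit ZX
ZX → OW
OW → NJ
NJ → ON
ON → MJ
ON → OP
OP → VB
VB → TU
TU → NV
NV → OB
OB → UI
UI → OE
OE → AK
OB → VC
VB → UD
UD → AR
AR → FR

ZX, OW, NJ, ON, MJ, OP, VB, TU, NV, OB, UI, OE, AK, VC, UD, AR, FR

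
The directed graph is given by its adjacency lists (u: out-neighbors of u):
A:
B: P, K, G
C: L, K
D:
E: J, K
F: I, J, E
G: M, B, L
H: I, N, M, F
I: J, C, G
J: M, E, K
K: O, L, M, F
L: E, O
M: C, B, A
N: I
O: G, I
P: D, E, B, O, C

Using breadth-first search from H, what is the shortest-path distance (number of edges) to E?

2

Level 0: H
Level 1: F, I, M, N
Level 2: A, B, C, E, G, J
Level 3: K, L, P
Level 4: D, O
E first appears at level 2.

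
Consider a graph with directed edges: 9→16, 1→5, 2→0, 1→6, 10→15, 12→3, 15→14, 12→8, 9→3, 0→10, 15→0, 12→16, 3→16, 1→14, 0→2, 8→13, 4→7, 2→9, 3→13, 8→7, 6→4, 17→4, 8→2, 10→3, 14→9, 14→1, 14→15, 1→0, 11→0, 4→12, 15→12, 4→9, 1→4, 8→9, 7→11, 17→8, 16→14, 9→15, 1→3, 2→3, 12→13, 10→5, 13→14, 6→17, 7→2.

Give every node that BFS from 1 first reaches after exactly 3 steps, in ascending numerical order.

Level 0: 1
Level 1: 0, 3, 4, 5, 6, 14
Level 2: 2, 7, 9, 10, 12, 13, 15, 16, 17
Level 3: 8, 11

8, 11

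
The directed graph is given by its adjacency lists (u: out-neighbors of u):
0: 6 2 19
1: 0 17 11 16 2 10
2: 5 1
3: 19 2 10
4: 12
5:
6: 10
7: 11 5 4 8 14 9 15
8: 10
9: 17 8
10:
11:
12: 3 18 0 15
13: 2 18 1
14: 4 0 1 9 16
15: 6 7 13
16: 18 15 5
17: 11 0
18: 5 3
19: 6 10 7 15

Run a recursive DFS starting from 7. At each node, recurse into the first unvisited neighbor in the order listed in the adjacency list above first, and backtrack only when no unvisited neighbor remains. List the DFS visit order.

Visit 7
7 → 11
7 → 5
7 → 4
4 → 12
12 → 3
3 → 19
19 → 6
6 → 10
19 → 15
15 → 13
13 → 2
2 → 1
1 → 0
1 → 17
1 → 16
16 → 18
7 → 8
7 → 14
14 → 9

7 -> 11 -> 5 -> 4 -> 12 -> 3 -> 19 -> 6 -> 10 -> 15 -> 13 -> 2 -> 1 -> 0 -> 17 -> 16 -> 18 -> 8 -> 14 -> 9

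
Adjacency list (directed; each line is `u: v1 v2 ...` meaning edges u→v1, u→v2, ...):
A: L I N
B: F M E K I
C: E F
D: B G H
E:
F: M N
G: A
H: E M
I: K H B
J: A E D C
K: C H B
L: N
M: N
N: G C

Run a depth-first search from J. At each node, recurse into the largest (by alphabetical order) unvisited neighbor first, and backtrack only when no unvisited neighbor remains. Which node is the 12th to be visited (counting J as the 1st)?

Visit J
J → E
J → D
D → H
H → M
M → N
N → G
G → A
A → L
A → I
I → K
K → C
C → F
K → B

Visit order: J, E, D, H, M, N, G, A, L, I, K, C, F, B

C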